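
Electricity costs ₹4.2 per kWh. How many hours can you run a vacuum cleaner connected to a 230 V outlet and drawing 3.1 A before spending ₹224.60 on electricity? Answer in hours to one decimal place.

75.0 h

Power = 3.1 A × 230 V = 713 W = 0.713 kW
Energy available = ₹224.60 ÷ ₹4.2/kWh = 53.4762 kWh
Hours = 53.4762 kWh ÷ 0.713 kW = 75.0 h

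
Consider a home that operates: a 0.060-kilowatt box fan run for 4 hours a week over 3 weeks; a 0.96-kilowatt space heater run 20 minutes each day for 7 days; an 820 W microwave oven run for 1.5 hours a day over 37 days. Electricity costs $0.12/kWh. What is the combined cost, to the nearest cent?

box fan: Runtime = 4 h/week × 3 weeks = 12 h
box fan: 0.06 kW × 12 h = 0.72 kWh
space heater: Runtime = 20 min × 7 = 140 min = 2.333333… h
space heater: 0.96 kW × 2.333333… h = 2.24 kWh
microwave oven: Runtime = 1.5 h/day × 37 days = 55.5 h
microwave oven: 0.82 kW × 55.5 h = 45.51 kWh
Total energy = 48.47 kWh
Cost = 48.47 × $0.12 = $5.82

$5.82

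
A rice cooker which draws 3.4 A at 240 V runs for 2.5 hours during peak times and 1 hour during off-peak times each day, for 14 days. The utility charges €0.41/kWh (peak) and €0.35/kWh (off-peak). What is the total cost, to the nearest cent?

Power = 3.4 A × 240 V = 816 W = 0.816 kW
Peak energy = 0.816 kW × 2.5 h × 14 = 28.56 kWh
Off-peak energy = 0.816 kW × 1 h × 14 = 11.424 kWh
Cost = 28.56 × €0.41 + 11.424 × €0.35 = €11.7096 + €3.9984 = €15.71

€15.71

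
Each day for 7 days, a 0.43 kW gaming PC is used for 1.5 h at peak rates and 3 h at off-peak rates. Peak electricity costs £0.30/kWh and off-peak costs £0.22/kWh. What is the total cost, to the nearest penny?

Peak energy = 0.43 kW × 1.5 h × 7 = 4.515 kWh
Off-peak energy = 0.43 kW × 3 h × 7 = 9.03 kWh
Cost = 4.515 × £0.30 + 9.03 × £0.22 = £1.3545 + £1.9866 = £3.34

£3.34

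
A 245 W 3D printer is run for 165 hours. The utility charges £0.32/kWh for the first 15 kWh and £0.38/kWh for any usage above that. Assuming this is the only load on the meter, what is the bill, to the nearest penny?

£14.46

Energy = 0.245 kW × 165 h = 40.425 kWh
Tier 1 (0–15 kWh): 15 × £0.32 = £4.8
Above 15 kWh: 25.425 × £0.38 = £9.6615
Bill = £14.46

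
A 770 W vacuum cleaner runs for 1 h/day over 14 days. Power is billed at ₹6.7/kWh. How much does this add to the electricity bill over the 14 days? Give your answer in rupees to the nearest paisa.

Runtime = 1 h/day × 14 days = 14 h
Energy = 0.77 kW × 14 h = 10.78 kWh
Cost = 10.78 kWh × ₹6.7/kWh = ₹72.23

₹72.23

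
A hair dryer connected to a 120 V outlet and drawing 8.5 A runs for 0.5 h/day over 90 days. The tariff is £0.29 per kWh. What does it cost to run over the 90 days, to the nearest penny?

Power = 8.5 A × 120 V = 1020 W = 1.02 kW
Runtime = 0.5 h/day × 90 days = 45 h
Energy = 1.02 kW × 45 h = 45.9 kWh
Cost = 45.9 kWh × £0.29/kWh = £13.31

£13.31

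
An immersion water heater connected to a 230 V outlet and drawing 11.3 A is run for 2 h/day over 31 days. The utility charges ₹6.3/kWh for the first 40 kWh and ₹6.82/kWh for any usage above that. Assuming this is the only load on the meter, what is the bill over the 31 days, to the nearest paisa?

₹1078.16

Power = 11.3 A × 230 V = 2599 W = 2.599 kW
Runtime = 2 h/day × 31 days = 62 h
Energy = 2.599 kW × 62 h = 161.138 kWh
Tier 1 (0–40 kWh): 40 × ₹6.3 = ₹252
Above 40 kWh: 121.138 × ₹6.82 = ₹826.16116
Bill = ₹1078.16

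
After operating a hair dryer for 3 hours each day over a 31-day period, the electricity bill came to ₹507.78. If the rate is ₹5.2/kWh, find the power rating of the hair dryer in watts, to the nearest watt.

Energy = ₹507.78 ÷ ₹5.2/kWh = 97.65 kWh
Runtime = 3 h/day × 31 days = 93 h
Power = 97.65 kWh ÷ 93 h = 1.05 kW = 1050 W

1050 W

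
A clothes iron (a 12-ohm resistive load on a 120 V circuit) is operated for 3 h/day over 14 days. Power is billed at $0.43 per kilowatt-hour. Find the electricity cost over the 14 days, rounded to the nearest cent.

$21.67

Power = V²/R = 120²/12 = 1200 W = 1.2 kW
Runtime = 3 h/day × 14 days = 42 h
Energy = 1.2 kW × 42 h = 50.4 kWh
Cost = 50.4 kWh × $0.43/kWh = $21.67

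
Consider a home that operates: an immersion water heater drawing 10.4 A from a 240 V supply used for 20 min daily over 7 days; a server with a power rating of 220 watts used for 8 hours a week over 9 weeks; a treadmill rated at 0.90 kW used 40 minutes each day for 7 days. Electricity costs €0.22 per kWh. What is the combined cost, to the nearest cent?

immersion water heater: Power = 10.4 A × 240 V = 2496 W = 2.496 kW
immersion water heater: Runtime = 20 min × 7 = 140 min = 2.333333… h
immersion water heater: 2.496 kW × 2.333333… h = 5.824 kWh
server: Runtime = 8 h/week × 9 weeks = 72 h
server: 0.22 kW × 72 h = 15.84 kWh
treadmill: Runtime = 40 min × 7 = 280 min = 4.666666… h
treadmill: 0.9 kW × 4.666666… h = 4.2 kWh
Total energy = 25.864 kWh
Cost = 25.864 × €0.22 = €5.69

€5.69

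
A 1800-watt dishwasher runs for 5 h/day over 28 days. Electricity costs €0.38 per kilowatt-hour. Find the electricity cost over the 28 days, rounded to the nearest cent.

Runtime = 5 h/day × 28 days = 140 h
Energy = 1.8 kW × 140 h = 252 kWh
Cost = 252 kWh × €0.38/kWh = €95.76

€95.76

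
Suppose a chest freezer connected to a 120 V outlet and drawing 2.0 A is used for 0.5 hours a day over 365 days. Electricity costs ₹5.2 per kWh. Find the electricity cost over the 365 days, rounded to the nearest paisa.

₹227.76

Power = 2.0 A × 120 V = 240 W = 0.24 kW
Runtime = 0.5 h/day × 365 days = 182.5 h
Energy = 0.24 kW × 182.5 h = 43.8 kWh
Cost = 43.8 kWh × ₹5.2/kWh = ₹227.76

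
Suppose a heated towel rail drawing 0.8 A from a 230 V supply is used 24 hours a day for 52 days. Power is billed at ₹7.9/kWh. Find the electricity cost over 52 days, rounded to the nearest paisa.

Power = 0.8 A × 230 V = 184 W = 0.184 kW
Runtime = 24 h × 52 = 1248 h
Energy = 0.184 kW × 1248 h = 229.632 kWh
Cost = 229.632 kWh × ₹7.9/kWh = ₹1814.09

₹1814.09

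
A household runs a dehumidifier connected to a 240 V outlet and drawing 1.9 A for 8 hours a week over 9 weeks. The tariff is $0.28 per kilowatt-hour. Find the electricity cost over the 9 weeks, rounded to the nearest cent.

$9.19

Power = 1.9 A × 240 V = 456 W = 0.456 kW
Runtime = 8 h/week × 9 weeks = 72 h
Energy = 0.456 kW × 72 h = 32.832 kWh
Cost = 32.832 kWh × $0.28/kWh = $9.19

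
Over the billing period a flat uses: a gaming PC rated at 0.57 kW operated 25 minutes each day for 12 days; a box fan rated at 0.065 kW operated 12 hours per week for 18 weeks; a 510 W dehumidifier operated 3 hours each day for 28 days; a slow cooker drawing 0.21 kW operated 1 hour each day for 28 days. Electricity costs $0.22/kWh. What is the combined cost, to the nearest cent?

$14.43

gaming PC: Runtime = 25 min × 12 = 300 min = 5 h
gaming PC: 0.57 kW × 5 h = 2.85 kWh
box fan: Runtime = 12 h/week × 18 weeks = 216 h
box fan: 0.065 kW × 216 h = 14.04 kWh
dehumidifier: Runtime = 3 h/day × 28 days = 84 h
dehumidifier: 0.51 kW × 84 h = 42.84 kWh
slow cooker: Runtime = 1 h/day × 28 days = 28 h
slow cooker: 0.21 kW × 28 h = 5.88 kWh
Total energy = 65.61 kWh
Cost = 65.61 × $0.22 = $14.43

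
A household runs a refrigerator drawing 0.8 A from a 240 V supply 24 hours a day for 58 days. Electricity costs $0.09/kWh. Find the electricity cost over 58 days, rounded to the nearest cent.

Power = 0.8 A × 240 V = 192 W = 0.192 kW
Runtime = 24 h × 58 = 1392 h
Energy = 0.192 kW × 1392 h = 267.264 kWh
Cost = 267.264 kWh × $0.09/kWh = $24.05

$24.05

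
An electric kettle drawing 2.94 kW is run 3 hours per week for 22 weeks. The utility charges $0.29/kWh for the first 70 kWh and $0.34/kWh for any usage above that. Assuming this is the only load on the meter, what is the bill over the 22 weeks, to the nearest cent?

$62.47

Runtime = 3 h/week × 22 weeks = 66 h
Energy = 2.94 kW × 66 h = 194.04 kWh
Tier 1 (0–70 kWh): 70 × $0.29 = $20.3
Above 70 kWh: 124.04 × $0.34 = $42.1736
Bill = $62.47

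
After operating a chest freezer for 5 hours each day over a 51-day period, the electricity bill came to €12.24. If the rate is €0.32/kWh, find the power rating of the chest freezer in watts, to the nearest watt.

Energy = €12.24 ÷ €0.32/kWh = 38.25 kWh
Runtime = 5 h/day × 51 days = 255 h
Power = 38.25 kWh ÷ 255 h = 0.15 kW = 150 W

150 W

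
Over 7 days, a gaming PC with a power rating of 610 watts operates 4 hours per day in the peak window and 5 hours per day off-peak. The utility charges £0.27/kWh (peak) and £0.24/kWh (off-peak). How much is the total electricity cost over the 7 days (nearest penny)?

Peak energy = 0.61 kW × 4 h × 7 = 17.08 kWh
Off-peak energy = 0.61 kW × 5 h × 7 = 21.35 kWh
Cost = 17.08 × £0.27 + 21.35 × £0.24 = £4.6116 + £5.124 = £9.74

£9.74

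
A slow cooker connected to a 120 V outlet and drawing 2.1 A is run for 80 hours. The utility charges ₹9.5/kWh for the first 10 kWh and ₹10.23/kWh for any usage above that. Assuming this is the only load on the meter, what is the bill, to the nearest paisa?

₹198.94

Power = 2.1 A × 120 V = 252 W = 0.252 kW
Energy = 0.252 kW × 80 h = 20.16 kWh
Tier 1 (0–10 kWh): 10 × ₹9.5 = ₹95
Above 10 kWh: 10.16 × ₹10.23 = ₹103.9368
Bill = ₹198.94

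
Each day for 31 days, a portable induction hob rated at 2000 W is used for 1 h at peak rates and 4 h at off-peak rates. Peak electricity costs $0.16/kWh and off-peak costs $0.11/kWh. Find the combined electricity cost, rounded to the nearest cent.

$37.20

Peak energy = 2 kW × 1 h × 31 = 62 kWh
Off-peak energy = 2 kW × 4 h × 31 = 248 kWh
Cost = 62 × $0.16 + 248 × $0.11 = $9.92 + $27.28 = $37.20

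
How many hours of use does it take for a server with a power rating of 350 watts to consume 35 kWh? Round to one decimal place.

Hours = 35 kWh ÷ 0.35 kW = 100.0 h

100.0 h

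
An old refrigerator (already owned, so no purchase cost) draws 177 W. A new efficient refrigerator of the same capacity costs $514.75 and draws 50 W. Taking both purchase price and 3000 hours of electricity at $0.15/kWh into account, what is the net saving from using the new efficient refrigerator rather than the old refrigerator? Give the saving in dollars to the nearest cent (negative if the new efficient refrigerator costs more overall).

old refrigerator: $0.00 + (177/1000) kW × 3000 h × $0.15 = $0.00 + $79.65 = $79.65
new efficient refrigerator: $514.75 + (50/1000) kW × 3000 h × $0.15 = $514.75 + $22.5 = $537.25
Saving = $79.65 − $537.25 = −$457.6

-$457.60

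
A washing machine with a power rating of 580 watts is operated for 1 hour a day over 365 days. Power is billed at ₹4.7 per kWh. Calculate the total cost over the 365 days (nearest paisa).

₹994.99

Runtime = 1 h/day × 365 days = 365 h
Energy = 0.58 kW × 365 h = 211.7 kWh
Cost = 211.7 kWh × ₹4.7/kWh = ₹994.99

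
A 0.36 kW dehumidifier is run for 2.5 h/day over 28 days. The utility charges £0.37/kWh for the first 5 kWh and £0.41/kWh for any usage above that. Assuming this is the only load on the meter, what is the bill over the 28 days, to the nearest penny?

Runtime = 2.5 h/day × 28 days = 70 h
Energy = 0.36 kW × 70 h = 25.2 kWh
Tier 1 (0–5 kWh): 5 × £0.37 = £1.85
Above 5 kWh: 20.2 × £0.41 = £8.282
Bill = £10.13

£10.13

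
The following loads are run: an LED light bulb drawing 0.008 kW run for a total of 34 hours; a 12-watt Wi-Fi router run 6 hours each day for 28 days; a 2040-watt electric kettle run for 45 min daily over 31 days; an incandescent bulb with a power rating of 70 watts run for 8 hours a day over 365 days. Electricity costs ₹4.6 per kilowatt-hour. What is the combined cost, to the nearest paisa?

₹1168.94

LED light bulb: 0.008 kW × 34 h = 0.272 kWh
Wi-Fi router: Runtime = 6 h/day × 28 days = 168 h
Wi-Fi router: 0.012 kW × 168 h = 2.016 kWh
electric kettle: Runtime = 45 min × 31 = 1395 min = 23.25 h
electric kettle: 2.04 kW × 23.25 h = 47.43 kWh
incandescent bulb: Runtime = 8 h/day × 365 days = 2920 h
incandescent bulb: 0.07 kW × 2920 h = 204.4 kWh
Total energy = 254.118 kWh
Cost = 254.118 × ₹4.6 = ₹1168.94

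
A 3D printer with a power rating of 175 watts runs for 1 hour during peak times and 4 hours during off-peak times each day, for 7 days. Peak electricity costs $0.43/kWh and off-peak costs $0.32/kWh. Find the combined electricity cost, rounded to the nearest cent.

Peak energy = 0.175 kW × 1 h × 7 = 1.225 kWh
Off-peak energy = 0.175 kW × 4 h × 7 = 4.9 kWh
Cost = 1.225 × $0.43 + 4.9 × $0.32 = $0.52675 + $1.568 = $2.09

$2.09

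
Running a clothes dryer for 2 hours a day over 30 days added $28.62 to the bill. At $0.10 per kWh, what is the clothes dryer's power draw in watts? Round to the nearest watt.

4770 W

Energy = $28.62 ÷ $0.10/kWh = 286.2 kWh
Runtime = 2 h/day × 30 days = 60 h
Power = 286.2 kWh ÷ 60 h = 4.77 kW = 4770 W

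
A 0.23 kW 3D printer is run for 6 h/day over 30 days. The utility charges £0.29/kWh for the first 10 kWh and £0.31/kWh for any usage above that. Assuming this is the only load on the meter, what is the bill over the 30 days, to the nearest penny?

£12.63

Runtime = 6 h/day × 30 days = 180 h
Energy = 0.23 kW × 180 h = 41.4 kWh
Tier 1 (0–10 kWh): 10 × £0.29 = £2.9
Above 10 kWh: 31.4 × £0.31 = £9.734
Bill = £12.63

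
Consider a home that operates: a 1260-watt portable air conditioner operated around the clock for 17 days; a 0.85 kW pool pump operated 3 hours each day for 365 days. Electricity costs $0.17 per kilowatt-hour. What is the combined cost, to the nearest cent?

portable air conditioner: Runtime = 24 h × 17 = 408 h
portable air conditioner: 1.26 kW × 408 h = 514.08 kWh
pool pump: Runtime = 3 h/day × 365 days = 1095 h
pool pump: 0.85 kW × 1095 h = 930.75 kWh
Total energy = 1444.83 kWh
Cost = 1444.83 × $0.17 = $245.62

$245.62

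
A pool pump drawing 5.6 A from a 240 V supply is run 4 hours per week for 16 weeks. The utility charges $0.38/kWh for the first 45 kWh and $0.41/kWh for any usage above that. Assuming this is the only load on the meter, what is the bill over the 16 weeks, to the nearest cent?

Power = 5.6 A × 240 V = 1344 W = 1.344 kW
Runtime = 4 h/week × 16 weeks = 64 h
Energy = 1.344 kW × 64 h = 86.016 kWh
Tier 1 (0–45 kWh): 45 × $0.38 = $17.1
Above 45 kWh: 41.016 × $0.41 = $16.81656
Bill = $33.92

$33.92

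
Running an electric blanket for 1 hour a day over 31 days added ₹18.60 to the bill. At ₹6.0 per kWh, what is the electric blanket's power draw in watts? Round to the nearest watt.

Energy = ₹18.60 ÷ ₹6.0/kWh = 3.1 kWh
Runtime = 1 h/day × 31 days = 31 h
Power = 3.1 kWh ÷ 31 h = 0.1 kW = 100 W

100 W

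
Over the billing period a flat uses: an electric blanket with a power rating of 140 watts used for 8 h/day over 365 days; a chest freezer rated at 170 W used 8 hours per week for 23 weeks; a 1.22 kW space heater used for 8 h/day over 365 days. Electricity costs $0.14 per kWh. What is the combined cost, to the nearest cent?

$560.35

electric blanket: Runtime = 8 h/day × 365 days = 2920 h
electric blanket: 0.14 kW × 2920 h = 408.8 kWh
chest freezer: Runtime = 8 h/week × 23 weeks = 184 h
chest freezer: 0.17 kW × 184 h = 31.28 kWh
space heater: Runtime = 8 h/day × 365 days = 2920 h
space heater: 1.22 kW × 2920 h = 3562.4 kWh
Total energy = 4002.48 kWh
Cost = 4002.48 × $0.14 = $560.35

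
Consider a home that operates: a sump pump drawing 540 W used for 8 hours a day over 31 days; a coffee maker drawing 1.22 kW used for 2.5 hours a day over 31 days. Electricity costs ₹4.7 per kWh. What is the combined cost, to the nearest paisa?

₹1073.81

sump pump: Runtime = 8 h/day × 31 days = 248 h
sump pump: 0.54 kW × 248 h = 133.92 kWh
coffee maker: Runtime = 2.5 h/day × 31 days = 77.5 h
coffee maker: 1.22 kW × 77.5 h = 94.55 kWh
Total energy = 228.47 kWh
Cost = 228.47 × ₹4.7 = ₹1073.81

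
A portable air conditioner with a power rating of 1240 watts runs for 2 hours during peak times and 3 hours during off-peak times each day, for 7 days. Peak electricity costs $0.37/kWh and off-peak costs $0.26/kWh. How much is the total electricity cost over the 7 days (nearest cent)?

Peak energy = 1.24 kW × 2 h × 7 = 17.36 kWh
Off-peak energy = 1.24 kW × 3 h × 7 = 26.04 kWh
Cost = 17.36 × $0.37 + 26.04 × $0.26 = $6.4232 + $6.7704 = $13.19

$13.19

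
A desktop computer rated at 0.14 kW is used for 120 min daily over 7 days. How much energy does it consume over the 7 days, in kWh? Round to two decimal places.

Runtime = 120 min × 7 = 840 min = 14 h
Energy = 0.14 kW × 14 h = 1.96 kWh

1.96 kWh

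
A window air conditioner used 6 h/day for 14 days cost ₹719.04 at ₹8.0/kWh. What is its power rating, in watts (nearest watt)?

Energy = ₹719.04 ÷ ₹8.0/kWh = 89.88 kWh
Runtime = 6 h/day × 14 days = 84 h
Power = 89.88 kWh ÷ 84 h = 1.07 kW = 1070 W

1070 W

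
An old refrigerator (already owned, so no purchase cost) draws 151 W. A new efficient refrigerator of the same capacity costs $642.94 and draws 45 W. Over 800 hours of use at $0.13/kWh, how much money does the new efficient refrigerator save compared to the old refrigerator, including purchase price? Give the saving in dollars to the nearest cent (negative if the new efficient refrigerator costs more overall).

old refrigerator: $0.00 + (151/1000) kW × 800 h × $0.13 = $0.00 + $15.704 = $15.704
new efficient refrigerator: $642.94 + (45/1000) kW × 800 h × $0.13 = $642.94 + $4.68 = $647.62
Saving = $15.704 − $647.62 = −$631.916 → -$631.92

-$631.92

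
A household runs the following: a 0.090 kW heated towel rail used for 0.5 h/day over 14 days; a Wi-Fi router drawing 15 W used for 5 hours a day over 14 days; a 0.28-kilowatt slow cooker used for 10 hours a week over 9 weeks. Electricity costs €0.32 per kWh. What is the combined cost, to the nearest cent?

€8.60

heated towel rail: Runtime = 0.5 h/day × 14 days = 7 h
heated towel rail: 0.09 kW × 7 h = 0.63 kWh
Wi-Fi router: Runtime = 5 h/day × 14 days = 70 h
Wi-Fi router: 0.015 kW × 70 h = 1.05 kWh
slow cooker: Runtime = 10 h/week × 9 weeks = 90 h
slow cooker: 0.28 kW × 90 h = 25.2 kWh
Total energy = 26.88 kWh
Cost = 26.88 × €0.32 = €8.60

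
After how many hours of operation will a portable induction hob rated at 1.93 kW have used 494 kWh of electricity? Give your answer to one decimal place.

256.0 h

Hours = 494 kWh ÷ 1.93 kW = 256.0 h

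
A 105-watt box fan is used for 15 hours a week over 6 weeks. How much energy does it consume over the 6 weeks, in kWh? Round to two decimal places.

9.45 kWh

Runtime = 15 h/week × 6 weeks = 90 h
Energy = 0.105 kW × 90 h = 9.45 kWh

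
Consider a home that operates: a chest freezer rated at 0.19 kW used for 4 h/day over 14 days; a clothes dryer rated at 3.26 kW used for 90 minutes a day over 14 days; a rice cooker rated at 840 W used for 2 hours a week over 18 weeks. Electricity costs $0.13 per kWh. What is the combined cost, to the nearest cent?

$14.21

chest freezer: Runtime = 4 h/day × 14 days = 56 h
chest freezer: 0.19 kW × 56 h = 10.64 kWh
clothes dryer: Runtime = 90 min × 14 = 1260 min = 21 h
clothes dryer: 3.26 kW × 21 h = 68.46 kWh
rice cooker: Runtime = 2 h/week × 18 weeks = 36 h
rice cooker: 0.84 kW × 36 h = 30.24 kWh
Total energy = 109.34 kWh
Cost = 109.34 × $0.13 = $14.21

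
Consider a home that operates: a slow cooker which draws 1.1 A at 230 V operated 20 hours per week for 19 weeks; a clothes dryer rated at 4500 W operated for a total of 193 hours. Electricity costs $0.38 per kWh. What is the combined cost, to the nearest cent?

slow cooker: Power = 1.1 A × 230 V = 253 W = 0.253 kW
slow cooker: Runtime = 20 h/week × 19 weeks = 380 h
slow cooker: 0.253 kW × 380 h = 96.14 kWh
clothes dryer: 4.5 kW × 193 h = 868.5 kWh
Total energy = 964.64 kWh
Cost = 964.64 × $0.38 = $366.56

$366.56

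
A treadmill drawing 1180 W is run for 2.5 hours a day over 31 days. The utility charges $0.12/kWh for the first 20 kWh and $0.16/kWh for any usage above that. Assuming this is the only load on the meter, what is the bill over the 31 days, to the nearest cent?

Runtime = 2.5 h/day × 31 days = 77.5 h
Energy = 1.18 kW × 77.5 h = 91.45 kWh
Tier 1 (0–20 kWh): 20 × $0.12 = $2.4
Above 20 kWh: 71.45 × $0.16 = $11.432
Bill = $13.83

$13.83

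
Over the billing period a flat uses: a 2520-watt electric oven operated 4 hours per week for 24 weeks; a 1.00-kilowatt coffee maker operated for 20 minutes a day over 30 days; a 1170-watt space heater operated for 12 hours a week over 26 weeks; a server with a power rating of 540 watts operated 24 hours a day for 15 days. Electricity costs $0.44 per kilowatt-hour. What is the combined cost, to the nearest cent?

$357.00

electric oven: Runtime = 4 h/week × 24 weeks = 96 h
electric oven: 2.52 kW × 96 h = 241.92 kWh
coffee maker: Runtime = 20 min × 30 = 600 min = 10 h
coffee maker: 1 kW × 10 h = 10 kWh
space heater: Runtime = 12 h/week × 26 weeks = 312 h
space heater: 1.17 kW × 312 h = 365.04 kWh
server: Runtime = 24 h × 15 = 360 h
server: 0.54 kW × 360 h = 194.4 kWh
Total energy = 811.36 kWh
Cost = 811.36 × $0.44 = $357.00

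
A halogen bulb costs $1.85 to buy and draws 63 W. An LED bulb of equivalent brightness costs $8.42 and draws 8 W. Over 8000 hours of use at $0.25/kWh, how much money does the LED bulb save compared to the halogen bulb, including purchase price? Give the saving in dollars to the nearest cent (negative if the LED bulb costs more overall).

halogen bulb: $1.85 + (63/1000) kW × 8000 h × $0.25 = $1.85 + $126 = $127.85
LED bulb: $8.42 + (8/1000) kW × 8000 h × $0.25 = $8.42 + $16 = $24.42
Saving = $127.85 − $24.42 = $103.43

$103.43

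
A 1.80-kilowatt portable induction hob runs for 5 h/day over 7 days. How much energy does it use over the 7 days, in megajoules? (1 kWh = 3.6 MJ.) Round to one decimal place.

226.8 MJ

Runtime = 5 h/day × 7 days = 35 h
Energy = 1.8 kW × 35 h = 63 kWh
= 63 × 3.6 MJ = 226.8 MJ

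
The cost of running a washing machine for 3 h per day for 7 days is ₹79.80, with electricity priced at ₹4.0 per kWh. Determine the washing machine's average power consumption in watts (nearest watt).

Energy = ₹79.80 ÷ ₹4.0/kWh = 19.95 kWh
Runtime = 3 h/day × 7 days = 21 h
Power = 19.95 kWh ÷ 21 h = 0.95 kW = 950 W

950 W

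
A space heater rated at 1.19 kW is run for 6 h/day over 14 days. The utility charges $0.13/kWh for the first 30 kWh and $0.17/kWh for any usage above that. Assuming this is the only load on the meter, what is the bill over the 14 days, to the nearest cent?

$15.79

Runtime = 6 h/day × 14 days = 84 h
Energy = 1.19 kW × 84 h = 99.96 kWh
Tier 1 (0–30 kWh): 30 × $0.13 = $3.9
Above 30 kWh: 69.96 × $0.17 = $11.8932
Bill = $15.79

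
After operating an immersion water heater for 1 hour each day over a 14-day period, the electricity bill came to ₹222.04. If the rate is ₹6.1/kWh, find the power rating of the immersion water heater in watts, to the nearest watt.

Energy = ₹222.04 ÷ ₹6.1/kWh = 36.4 kWh
Runtime = 1 h/day × 14 days = 14 h
Power = 36.4 kWh ÷ 14 h = 2.6 kW = 2600 W

2600 W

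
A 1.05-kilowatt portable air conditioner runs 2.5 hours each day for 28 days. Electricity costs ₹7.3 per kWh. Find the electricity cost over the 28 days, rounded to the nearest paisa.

Runtime = 2.5 h/day × 28 days = 70 h
Energy = 1.05 kW × 70 h = 73.5 kWh
Cost = 73.5 kWh × ₹7.3/kWh = ₹536.55

₹536.55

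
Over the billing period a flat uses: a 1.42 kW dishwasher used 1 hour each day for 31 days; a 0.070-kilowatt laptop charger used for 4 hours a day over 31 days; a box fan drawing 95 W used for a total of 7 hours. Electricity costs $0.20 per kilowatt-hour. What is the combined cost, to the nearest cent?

$10.67

dishwasher: Runtime = 1 h/day × 31 days = 31 h
dishwasher: 1.42 kW × 31 h = 44.02 kWh
laptop charger: Runtime = 4 h/day × 31 days = 124 h
laptop charger: 0.07 kW × 124 h = 8.68 kWh
box fan: 0.095 kW × 7 h = 0.665 kWh
Total energy = 53.365 kWh
Cost = 53.365 × $0.20 = $10.67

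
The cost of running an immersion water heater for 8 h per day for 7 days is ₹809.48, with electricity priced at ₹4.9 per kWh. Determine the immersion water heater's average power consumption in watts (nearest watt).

Energy = ₹809.48 ÷ ₹4.9/kWh = 165.2 kWh
Runtime = 8 h/day × 7 days = 56 h
Power = 165.2 kWh ÷ 56 h = 2.95 kW = 2950 W

2950 W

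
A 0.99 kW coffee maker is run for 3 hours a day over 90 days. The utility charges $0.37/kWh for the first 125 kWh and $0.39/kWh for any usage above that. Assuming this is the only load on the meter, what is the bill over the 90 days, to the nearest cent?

Runtime = 3 h/day × 90 days = 270 h
Energy = 0.99 kW × 270 h = 267.3 kWh
Tier 1 (0–125 kWh): 125 × $0.37 = $46.25
Above 125 kWh: 142.3 × $0.39 = $55.497
Bill = $101.75

$101.75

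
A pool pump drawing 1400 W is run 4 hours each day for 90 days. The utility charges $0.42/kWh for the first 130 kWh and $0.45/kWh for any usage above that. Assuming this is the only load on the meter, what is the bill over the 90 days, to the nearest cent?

$222.90

Runtime = 4 h/day × 90 days = 360 h
Energy = 1.4 kW × 360 h = 504 kWh
Tier 1 (0–130 kWh): 130 × $0.42 = $54.6
Above 130 kWh: 374 × $0.45 = $168.3
Bill = $222.90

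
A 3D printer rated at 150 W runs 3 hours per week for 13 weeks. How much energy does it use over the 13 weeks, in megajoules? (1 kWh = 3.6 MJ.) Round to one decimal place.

Runtime = 3 h/week × 13 weeks = 39 h
Energy = 0.15 kW × 39 h = 5.85 kWh
= 5.85 × 3.6 MJ = 21.1 MJ

21.1 MJ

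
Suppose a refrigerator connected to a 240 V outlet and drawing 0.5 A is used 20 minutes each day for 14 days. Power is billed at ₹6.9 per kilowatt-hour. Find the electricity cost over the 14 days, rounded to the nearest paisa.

Power = 0.5 A × 240 V = 120 W = 0.12 kW
Runtime = 20 min × 14 = 280 min = 4.666666… h
Energy = 0.12 kW × 4.666666… h = 0.56 kWh
Cost = 0.56 kWh × ₹6.9/kWh = ₹3.86

₹3.86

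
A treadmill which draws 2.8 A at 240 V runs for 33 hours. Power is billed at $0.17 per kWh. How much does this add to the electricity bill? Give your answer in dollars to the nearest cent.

$3.77

Power = 2.8 A × 240 V = 672 W = 0.672 kW
Energy = 0.672 kW × 33 h = 22.176 kWh
Cost = 22.176 kWh × $0.17/kWh = $3.77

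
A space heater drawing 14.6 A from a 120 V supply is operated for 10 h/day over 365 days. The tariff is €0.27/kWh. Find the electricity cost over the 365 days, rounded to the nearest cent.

Power = 14.6 A × 120 V = 1752 W = 1.752 kW
Runtime = 10 h/day × 365 days = 3650 h
Energy = 1.752 kW × 3650 h = 6394.8 kWh
Cost = 6394.8 kWh × €0.27/kWh = €1726.60

€1726.60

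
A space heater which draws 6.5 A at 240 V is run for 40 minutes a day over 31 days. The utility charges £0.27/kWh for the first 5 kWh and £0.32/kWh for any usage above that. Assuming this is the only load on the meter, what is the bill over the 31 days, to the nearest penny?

Power = 6.5 A × 240 V = 1560 W = 1.56 kW
Runtime = 40 min × 31 = 1240 min = 20.666666… h
Energy = 1.56 kW × 20.666666… h = 32.24 kWh
Tier 1 (0–5 kWh): 5 × £0.27 = £1.35
Above 5 kWh: 27.24 × £0.32 = £8.7168
Bill = £10.07

£10.07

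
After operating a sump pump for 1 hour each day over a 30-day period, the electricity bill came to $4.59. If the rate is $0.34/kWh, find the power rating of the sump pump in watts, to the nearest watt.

450 W

Energy = $4.59 ÷ $0.34/kWh = 13.5 kWh
Runtime = 1 h/day × 30 days = 30 h
Power = 13.5 kWh ÷ 30 h = 0.45 kW = 450 W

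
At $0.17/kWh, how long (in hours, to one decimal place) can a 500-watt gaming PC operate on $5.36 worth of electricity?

63.1 h

Energy available = $5.36 ÷ $0.17/kWh = 31.5294 kWh
Hours = 31.5294 kWh ÷ 0.5 kW = 63.1 h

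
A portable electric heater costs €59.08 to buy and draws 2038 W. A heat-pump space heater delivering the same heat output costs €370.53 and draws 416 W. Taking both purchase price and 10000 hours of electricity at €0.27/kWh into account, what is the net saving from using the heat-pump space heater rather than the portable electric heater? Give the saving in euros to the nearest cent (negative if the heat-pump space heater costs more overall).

€4067.95

portable electric heater: €59.08 + (2038/1000) kW × 10000 h × €0.27 = €59.08 + €5502.6 = €5561.68
heat-pump space heater: €370.53 + (416/1000) kW × 10000 h × €0.27 = €370.53 + €1123.2 = €1493.73
Saving = €5561.68 − €1493.73 = €4067.95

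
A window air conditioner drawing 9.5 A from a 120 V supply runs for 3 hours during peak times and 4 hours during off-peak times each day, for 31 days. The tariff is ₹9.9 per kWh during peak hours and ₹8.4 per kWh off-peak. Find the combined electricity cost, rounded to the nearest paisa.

₹2237.02

Power = 9.5 A × 120 V = 1140 W = 1.14 kW
Peak energy = 1.14 kW × 3 h × 31 = 106.02 kWh
Off-peak energy = 1.14 kW × 4 h × 31 = 141.36 kWh
Cost = 106.02 × ₹9.9 + 141.36 × ₹8.4 = ₹1049.598 + ₹1187.424 = ₹2237.02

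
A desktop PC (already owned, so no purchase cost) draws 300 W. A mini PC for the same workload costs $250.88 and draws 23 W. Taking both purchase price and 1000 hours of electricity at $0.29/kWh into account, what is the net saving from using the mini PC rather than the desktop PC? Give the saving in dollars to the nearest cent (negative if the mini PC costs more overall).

-$170.55

desktop PC: $0.00 + (300/1000) kW × 1000 h × $0.29 = $0.00 + $87 = $87
mini PC: $250.88 + (23/1000) kW × 1000 h × $0.29 = $250.88 + $6.67 = $257.55
Saving = $87 − $257.55 = −$170.55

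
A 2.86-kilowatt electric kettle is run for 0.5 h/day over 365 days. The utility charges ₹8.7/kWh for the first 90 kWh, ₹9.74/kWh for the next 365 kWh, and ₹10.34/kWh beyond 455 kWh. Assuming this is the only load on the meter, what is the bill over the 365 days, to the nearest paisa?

Runtime = 0.5 h/day × 365 days = 182.5 h
Energy = 2.86 kW × 182.5 h = 521.95 kWh
Tier 1 (0–90 kWh): 90 × ₹8.7 = ₹783
Tier 2 (90–455 kWh): 365 × ₹9.74 = ₹3555.1
Above 455 kWh: 66.95 × ₹10.34 = ₹692.263
Bill = ₹5030.36

₹5030.36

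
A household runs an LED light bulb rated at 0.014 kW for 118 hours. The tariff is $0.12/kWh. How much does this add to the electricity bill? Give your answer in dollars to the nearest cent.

$0.20

Energy = 0.014 kW × 118 h = 1.652 kWh
Cost = 1.652 kWh × $0.12/kWh = $0.20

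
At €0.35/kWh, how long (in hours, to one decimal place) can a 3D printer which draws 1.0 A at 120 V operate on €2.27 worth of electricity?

Power = 1.0 A × 120 V = 120 W = 0.12 kW
Energy available = €2.27 ÷ €0.35/kWh = 6.4857 kWh
Hours = 6.4857 kWh ÷ 0.12 kW = 54.0 h

54.0 h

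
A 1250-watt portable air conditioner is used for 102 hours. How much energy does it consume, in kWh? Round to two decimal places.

127.50 kWh

Energy = 1.25 kW × 102 h = 127.5 kWh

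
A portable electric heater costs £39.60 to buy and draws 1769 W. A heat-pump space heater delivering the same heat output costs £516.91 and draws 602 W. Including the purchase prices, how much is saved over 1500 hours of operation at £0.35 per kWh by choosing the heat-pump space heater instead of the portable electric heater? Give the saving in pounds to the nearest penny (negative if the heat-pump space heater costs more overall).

portable electric heater: £39.60 + (1769/1000) kW × 1500 h × £0.35 = £39.60 + £928.725 = £968.325
heat-pump space heater: £516.91 + (602/1000) kW × 1500 h × £0.35 = £516.91 + £316.05 = £832.96
Saving = £968.325 − £832.96 = £135.365 → £135.37

£135.37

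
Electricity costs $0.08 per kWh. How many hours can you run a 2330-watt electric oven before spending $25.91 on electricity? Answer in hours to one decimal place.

139.0 h

Energy available = $25.91 ÷ $0.08/kWh = 323.875 kWh
Hours = 323.875 kWh ÷ 2.33 kW = 139.0 h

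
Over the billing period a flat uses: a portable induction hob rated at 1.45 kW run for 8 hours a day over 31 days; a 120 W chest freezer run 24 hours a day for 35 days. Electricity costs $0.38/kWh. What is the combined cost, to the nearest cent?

$174.95

portable induction hob: Runtime = 8 h/day × 31 days = 248 h
portable induction hob: 1.45 kW × 248 h = 359.6 kWh
chest freezer: Runtime = 24 h × 35 = 840 h
chest freezer: 0.12 kW × 840 h = 100.8 kWh
Total energy = 460.4 kWh
Cost = 460.4 × $0.38 = $174.95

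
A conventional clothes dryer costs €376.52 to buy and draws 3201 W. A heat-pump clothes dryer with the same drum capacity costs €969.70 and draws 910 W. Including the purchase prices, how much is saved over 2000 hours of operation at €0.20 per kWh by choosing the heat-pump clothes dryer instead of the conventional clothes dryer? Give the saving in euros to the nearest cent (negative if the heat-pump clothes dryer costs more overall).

€323.22

conventional clothes dryer: €376.52 + (3201/1000) kW × 2000 h × €0.20 = €376.52 + €1280.4 = €1656.92
heat-pump clothes dryer: €969.70 + (910/1000) kW × 2000 h × €0.20 = €969.70 + €364 = €1333.7
Saving = €1656.92 − €1333.7 = €323.22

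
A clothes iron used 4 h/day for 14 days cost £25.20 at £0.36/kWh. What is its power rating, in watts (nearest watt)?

Energy = £25.20 ÷ £0.36/kWh = 70 kWh
Runtime = 4 h/day × 14 days = 56 h
Power = 70 kWh ÷ 56 h = 1.25 kW = 1250 W

1250 W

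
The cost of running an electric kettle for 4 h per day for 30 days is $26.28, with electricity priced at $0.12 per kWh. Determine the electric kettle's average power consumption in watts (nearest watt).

1825 W

Energy = $26.28 ÷ $0.12/kWh = 219 kWh
Runtime = 4 h/day × 30 days = 120 h
Power = 219 kWh ÷ 120 h = 1.825 kW = 1825 W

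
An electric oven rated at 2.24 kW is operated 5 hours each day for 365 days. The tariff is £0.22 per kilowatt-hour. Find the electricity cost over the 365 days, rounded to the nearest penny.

Runtime = 5 h/day × 365 days = 1825 h
Energy = 2.24 kW × 1825 h = 4088 kWh
Cost = 4088 kWh × £0.22/kWh = £899.36

£899.36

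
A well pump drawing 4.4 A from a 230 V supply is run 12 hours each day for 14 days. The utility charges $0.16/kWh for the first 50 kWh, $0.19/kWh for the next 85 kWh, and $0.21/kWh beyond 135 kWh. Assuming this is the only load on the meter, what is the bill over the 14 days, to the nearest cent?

Power = 4.4 A × 230 V = 1012 W = 1.012 kW
Runtime = 12 h/day × 14 days = 168 h
Energy = 1.012 kW × 168 h = 170.016 kWh
Tier 1 (0–50 kWh): 50 × $0.16 = $8
Tier 2 (50–135 kWh): 85 × $0.19 = $16.15
Above 135 kWh: 35.016 × $0.21 = $7.35336
Bill = $31.50

$31.50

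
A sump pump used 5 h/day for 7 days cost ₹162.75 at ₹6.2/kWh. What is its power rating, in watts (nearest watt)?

750 W

Energy = ₹162.75 ÷ ₹6.2/kWh = 26.25 kWh
Runtime = 5 h/day × 7 days = 35 h
Power = 26.25 kWh ÷ 35 h = 0.75 kW = 750 W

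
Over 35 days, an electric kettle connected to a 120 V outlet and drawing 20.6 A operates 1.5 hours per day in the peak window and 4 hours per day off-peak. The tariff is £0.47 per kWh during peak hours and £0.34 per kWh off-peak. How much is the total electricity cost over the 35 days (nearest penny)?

£178.66

Power = 20.6 A × 120 V = 2472 W = 2.472 kW
Peak energy = 2.472 kW × 1.5 h × 35 = 129.78 kWh
Off-peak energy = 2.472 kW × 4 h × 35 = 346.08 kWh
Cost = 129.78 × £0.47 + 346.08 × £0.34 = £60.9966 + £117.6672 = £178.66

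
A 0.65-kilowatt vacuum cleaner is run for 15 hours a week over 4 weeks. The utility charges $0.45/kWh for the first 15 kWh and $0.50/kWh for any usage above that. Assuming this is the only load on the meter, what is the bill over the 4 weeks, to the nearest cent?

Runtime = 15 h/week × 4 weeks = 60 h
Energy = 0.65 kW × 60 h = 39 kWh
Tier 1 (0–15 kWh): 15 × $0.45 = $6.75
Above 15 kWh: 24 × $0.50 = $12
Bill = $18.75

$18.75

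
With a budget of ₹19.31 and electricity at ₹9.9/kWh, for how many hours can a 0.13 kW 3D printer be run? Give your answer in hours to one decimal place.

Energy available = ₹19.31 ÷ ₹9.9/kWh = 1.9505 kWh
Hours = 1.9505 kWh ÷ 0.13 kW = 15.0 h

15.0 h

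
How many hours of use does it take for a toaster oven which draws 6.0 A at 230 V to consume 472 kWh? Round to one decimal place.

Power = 6.0 A × 230 V = 1380 W = 1.38 kW
Hours = 472 kWh ÷ 1.38 kW = 342.0 h

342.0 h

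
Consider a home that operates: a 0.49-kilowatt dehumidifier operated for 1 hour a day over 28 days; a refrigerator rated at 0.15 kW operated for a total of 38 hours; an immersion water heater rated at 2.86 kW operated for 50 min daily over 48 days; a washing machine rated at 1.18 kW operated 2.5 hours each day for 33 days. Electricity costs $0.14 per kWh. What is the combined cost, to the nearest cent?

dehumidifier: Runtime = 1 h/day × 28 days = 28 h
dehumidifier: 0.49 kW × 28 h = 13.72 kWh
refrigerator: 0.15 kW × 38 h = 5.7 kWh
immersion water heater: Runtime = 50 min × 48 = 2400 min = 40 h
immersion water heater: 2.86 kW × 40 h = 114.4 kWh
washing machine: Runtime = 2.5 h/day × 33 days = 82.5 h
washing machine: 1.18 kW × 82.5 h = 97.35 kWh
Total energy = 231.17 kWh
Cost = 231.17 × $0.14 = $32.36

$32.36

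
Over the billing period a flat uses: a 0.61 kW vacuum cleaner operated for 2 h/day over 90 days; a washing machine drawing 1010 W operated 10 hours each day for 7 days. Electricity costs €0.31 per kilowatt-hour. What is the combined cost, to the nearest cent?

€55.96

vacuum cleaner: Runtime = 2 h/day × 90 days = 180 h
vacuum cleaner: 0.61 kW × 180 h = 109.8 kWh
washing machine: Runtime = 10 h/day × 7 days = 70 h
washing machine: 1.01 kW × 70 h = 70.7 kWh
Total energy = 180.5 kWh
Cost = 180.5 × €0.31 = €55.96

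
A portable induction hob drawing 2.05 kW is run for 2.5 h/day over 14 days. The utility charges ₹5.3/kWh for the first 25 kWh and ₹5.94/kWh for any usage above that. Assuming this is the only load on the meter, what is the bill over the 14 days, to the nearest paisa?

₹410.20

Runtime = 2.5 h/day × 14 days = 35 h
Energy = 2.05 kW × 35 h = 71.75 kWh
Tier 1 (0–25 kWh): 25 × ₹5.3 = ₹132.5
Above 25 kWh: 46.75 × ₹5.94 = ₹277.695
Bill = ₹410.20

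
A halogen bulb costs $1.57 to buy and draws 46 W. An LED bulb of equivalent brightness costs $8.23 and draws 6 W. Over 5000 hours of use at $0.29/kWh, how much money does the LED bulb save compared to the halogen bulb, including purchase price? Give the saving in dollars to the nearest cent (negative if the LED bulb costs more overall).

halogen bulb: $1.57 + (46/1000) kW × 5000 h × $0.29 = $1.57 + $66.7 = $68.27
LED bulb: $8.23 + (6/1000) kW × 5000 h × $0.29 = $8.23 + $8.7 = $16.93
Saving = $68.27 − $16.93 = $51.34

$51.34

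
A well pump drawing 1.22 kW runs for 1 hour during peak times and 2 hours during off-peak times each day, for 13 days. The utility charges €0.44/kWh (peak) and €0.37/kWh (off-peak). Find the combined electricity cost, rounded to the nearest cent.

€18.71

Peak energy = 1.22 kW × 1 h × 13 = 15.86 kWh
Off-peak energy = 1.22 kW × 2 h × 13 = 31.72 kWh
Cost = 15.86 × €0.44 + 31.72 × €0.37 = €6.9784 + €11.7364 = €18.71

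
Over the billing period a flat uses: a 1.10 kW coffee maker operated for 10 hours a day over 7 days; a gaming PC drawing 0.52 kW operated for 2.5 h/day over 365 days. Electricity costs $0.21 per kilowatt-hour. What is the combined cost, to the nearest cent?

coffee maker: Runtime = 10 h/day × 7 days = 70 h
coffee maker: 1.1 kW × 70 h = 77 kWh
gaming PC: Runtime = 2.5 h/day × 365 days = 912.5 h
gaming PC: 0.52 kW × 912.5 h = 474.5 kWh
Total energy = 551.5 kWh
Cost = 551.5 × $0.21 = $115.82

$115.82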